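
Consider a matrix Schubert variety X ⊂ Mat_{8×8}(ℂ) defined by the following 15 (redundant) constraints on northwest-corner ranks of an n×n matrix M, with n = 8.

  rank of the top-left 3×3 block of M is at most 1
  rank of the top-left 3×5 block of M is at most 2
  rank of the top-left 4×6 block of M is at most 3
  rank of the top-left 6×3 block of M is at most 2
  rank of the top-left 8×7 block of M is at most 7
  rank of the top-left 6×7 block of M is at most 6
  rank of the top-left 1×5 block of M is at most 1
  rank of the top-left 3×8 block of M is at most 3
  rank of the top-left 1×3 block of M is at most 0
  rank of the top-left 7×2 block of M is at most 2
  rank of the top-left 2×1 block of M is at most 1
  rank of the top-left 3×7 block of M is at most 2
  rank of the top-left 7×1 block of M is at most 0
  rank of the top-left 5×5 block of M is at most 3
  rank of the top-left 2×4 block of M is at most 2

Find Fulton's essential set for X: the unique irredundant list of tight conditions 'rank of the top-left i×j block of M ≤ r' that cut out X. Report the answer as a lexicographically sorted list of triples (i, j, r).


Recovering R(i,j) via the rank-extension bound from the 15 conditions:

  i=1: 0  0  0  1  1  1  1  1
  i=2: 0  1  1  2  2  2  2  2
  i=3: 0  1  1  2  2  2  2  3
  i=4: 0  1  2  3  3  3  3  4
  i=5: 0  1  2  3  3  4  4  5
  i=6: 0  1  2  3  4  5  5  6
  i=7: 0  1  2  3  4  5  6  7
  i=8: 1  2  3  4  5  6  7  8

reading off 1-entries of Δ²R: w = (4, 2, 8, 3, 6, 5, 7, 1).

5 SE-corners of the 14-cell Rothe diagram give Ess(w):

[(1, 3, 0), (3, 3, 1), (3, 7, 2), (5, 5, 3), (7, 1, 0)]


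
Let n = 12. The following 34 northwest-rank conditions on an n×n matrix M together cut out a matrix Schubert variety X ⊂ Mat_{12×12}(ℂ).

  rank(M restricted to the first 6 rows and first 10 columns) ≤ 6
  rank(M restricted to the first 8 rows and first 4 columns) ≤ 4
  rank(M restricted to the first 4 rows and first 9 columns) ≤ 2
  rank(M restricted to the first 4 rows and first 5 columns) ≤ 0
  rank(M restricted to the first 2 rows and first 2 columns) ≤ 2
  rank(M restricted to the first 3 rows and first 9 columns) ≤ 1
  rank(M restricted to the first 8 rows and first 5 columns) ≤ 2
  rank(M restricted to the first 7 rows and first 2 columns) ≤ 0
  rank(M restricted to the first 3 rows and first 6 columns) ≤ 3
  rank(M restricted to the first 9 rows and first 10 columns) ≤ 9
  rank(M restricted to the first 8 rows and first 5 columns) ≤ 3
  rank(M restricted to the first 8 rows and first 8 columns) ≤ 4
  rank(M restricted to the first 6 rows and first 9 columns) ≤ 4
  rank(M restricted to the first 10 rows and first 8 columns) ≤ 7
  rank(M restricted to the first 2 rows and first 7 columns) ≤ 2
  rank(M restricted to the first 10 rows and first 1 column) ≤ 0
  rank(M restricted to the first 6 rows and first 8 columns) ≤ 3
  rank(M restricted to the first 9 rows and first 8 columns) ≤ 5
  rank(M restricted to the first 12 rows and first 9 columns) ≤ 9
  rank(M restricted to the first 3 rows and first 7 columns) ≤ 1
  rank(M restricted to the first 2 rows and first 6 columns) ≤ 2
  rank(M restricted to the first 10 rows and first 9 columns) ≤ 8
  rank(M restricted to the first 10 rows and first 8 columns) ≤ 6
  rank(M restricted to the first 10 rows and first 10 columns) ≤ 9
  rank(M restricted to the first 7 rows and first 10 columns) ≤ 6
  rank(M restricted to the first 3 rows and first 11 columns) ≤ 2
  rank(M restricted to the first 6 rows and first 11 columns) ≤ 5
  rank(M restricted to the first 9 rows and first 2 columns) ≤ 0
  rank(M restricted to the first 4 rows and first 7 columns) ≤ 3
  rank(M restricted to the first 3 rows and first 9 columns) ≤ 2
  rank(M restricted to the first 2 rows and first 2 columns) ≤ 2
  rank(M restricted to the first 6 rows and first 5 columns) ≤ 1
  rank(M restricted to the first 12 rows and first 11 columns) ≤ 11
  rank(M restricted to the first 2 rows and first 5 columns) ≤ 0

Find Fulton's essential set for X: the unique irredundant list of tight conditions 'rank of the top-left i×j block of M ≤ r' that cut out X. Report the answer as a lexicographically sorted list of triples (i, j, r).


Reconstructing r_w from the 34 given conditions:

  row 1: 0 | 0 | 0 | 0 | 0 | 1 | 1 | 1 | 1 | 1 | 1 | 1
  row 2: 0 | 0 | 0 | 0 | 0 | 1 | 1 | 1 | 1 | 2 | 2 | 2
  row 3: 0 | 0 | 0 | 0 | 0 | 1 | 1 | 1 | 1 | 2 | 2 | 3
  row 4: 0 | 0 | 0 | 0 | 0 | 1 | 2 | 2 | 2 | 3 | 3 | 4
  row 5: 0 | 0 | 1 | 1 | 1 | 2 | 3 | 3 | 3 | 4 | 4 | 5
  row 6: 0 | 0 | 1 | 1 | 1 | 2 | 3 | 3 | 4 | 5 | 5 | 6
  row 7: 0 | 0 | 1 | 2 | 2 | 3 | 4 | 4 | 5 | 6 | 6 | 7
  row 8: 0 | 0 | 1 | 2 | 2 | 3 | 4 | 4 | 5 | 6 | 7 | 8
  row 9: 0 | 0 | 1 | 2 | 3 | 4 | 5 | 5 | 6 | 7 | 8 | 9
  row 10: 0 | 1 | 2 | 3 | 4 | 5 | 6 | 6 | 7 | 8 | 9 | 10
  row 11: 1 | 2 | 3 | 4 | 5 | 6 | 7 | 7 | 8 | 9 | 10 | 11
  row 12: 1 | 2 | 3 | 4 | 5 | 6 | 7 | 8 | 9 | 10 | 11 | 12

so w = (6, 10, 12, 7, 3, 9, 4, 11, 5, 2, 1, 8).

Fulton essential set (9 of the 43 Rothe cells):

[(3, 9, 1), (3, 11, 2), (4, 5, 0), (6, 5, 1), (6, 8, 3), (8, 5, 2), (8, 8, 4), (9, 2, 0), (10, 1, 0)]


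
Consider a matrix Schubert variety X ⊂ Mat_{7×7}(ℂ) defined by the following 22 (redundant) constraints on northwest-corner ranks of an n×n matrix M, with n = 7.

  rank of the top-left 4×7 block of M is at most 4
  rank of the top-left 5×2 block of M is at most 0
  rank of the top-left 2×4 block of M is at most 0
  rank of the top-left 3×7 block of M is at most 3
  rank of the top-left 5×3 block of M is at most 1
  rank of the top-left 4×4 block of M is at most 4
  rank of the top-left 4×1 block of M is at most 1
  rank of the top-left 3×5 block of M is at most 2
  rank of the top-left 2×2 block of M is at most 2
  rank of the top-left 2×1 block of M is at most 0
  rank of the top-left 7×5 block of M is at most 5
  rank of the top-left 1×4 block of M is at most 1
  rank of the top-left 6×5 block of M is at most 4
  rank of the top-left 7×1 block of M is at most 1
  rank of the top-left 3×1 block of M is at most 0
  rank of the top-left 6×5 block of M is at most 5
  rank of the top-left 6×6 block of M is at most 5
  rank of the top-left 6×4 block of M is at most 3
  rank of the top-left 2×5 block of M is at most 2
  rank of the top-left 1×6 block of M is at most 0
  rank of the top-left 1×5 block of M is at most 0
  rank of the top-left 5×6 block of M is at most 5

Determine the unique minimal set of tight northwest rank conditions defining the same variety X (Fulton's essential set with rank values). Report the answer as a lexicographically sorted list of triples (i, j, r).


The tightest implied rank at each (i,j), from the 22 conditions:

  row 1: 0 | 0 | 0 | 0 | 0 | 0 | 1
  row 2: 0 | 0 | 0 | 0 | 1 | 1 | 2
  row 3: 0 | 0 | 1 | 1 | 2 | 2 | 3
  row 4: 0 | 0 | 1 | 2 | 3 | 3 | 4
  row 5: 0 | 0 | 1 | 2 | 3 | 4 | 5
  row 6: 1 | 1 | 2 | 3 | 4 | 5 | 6
  row 7: 1 | 2 | 3 | 4 | 5 | 6 | 7

hence w(1..7) = (7, 5, 3, 4, 6, 1, 2).

3 SE-corners of the 16-cell Rothe diagram give Ess(w):

[(1, 6, 0), (2, 4, 0), (5, 2, 0)]


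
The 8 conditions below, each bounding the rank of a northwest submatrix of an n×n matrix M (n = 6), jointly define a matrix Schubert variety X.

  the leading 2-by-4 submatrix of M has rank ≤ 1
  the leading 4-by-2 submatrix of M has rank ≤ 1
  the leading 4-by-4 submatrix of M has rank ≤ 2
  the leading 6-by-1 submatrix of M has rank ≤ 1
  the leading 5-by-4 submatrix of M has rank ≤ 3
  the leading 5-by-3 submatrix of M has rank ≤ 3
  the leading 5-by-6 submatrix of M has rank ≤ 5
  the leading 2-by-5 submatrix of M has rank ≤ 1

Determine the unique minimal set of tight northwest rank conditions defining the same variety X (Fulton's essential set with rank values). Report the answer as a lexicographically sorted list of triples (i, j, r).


The tightest implied rank at each (i,j), from the 8 conditions:

  1 | 1 | 1 | 1 | 1 | 1
  1 | 1 | 1 | 1 | 1 | 2
  1 | 1 | 2 | 2 | 2 | 3
  1 | 1 | 2 | 2 | 3 | 4
  1 | 2 | 3 | 3 | 4 | 5
  1 | 2 | 3 | 4 | 5 | 6

second differences of R give the permutation w = (1, 6, 3, 5, 2, 4).

Fulton essential set (3 of the 7 Rothe cells):

[(2, 5, 1), (4, 2, 1), (4, 4, 2)]


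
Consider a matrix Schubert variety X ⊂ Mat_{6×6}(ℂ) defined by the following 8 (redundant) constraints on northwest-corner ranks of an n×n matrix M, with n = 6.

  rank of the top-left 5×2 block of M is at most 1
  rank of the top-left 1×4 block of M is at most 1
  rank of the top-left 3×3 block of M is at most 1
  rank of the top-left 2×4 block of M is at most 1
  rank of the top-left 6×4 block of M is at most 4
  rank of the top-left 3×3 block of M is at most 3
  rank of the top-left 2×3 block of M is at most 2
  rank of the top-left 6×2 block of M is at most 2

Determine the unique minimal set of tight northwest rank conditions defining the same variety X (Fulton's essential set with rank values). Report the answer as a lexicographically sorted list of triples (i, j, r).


Reconstructing r_w from the 8 given conditions:

  R[1]: 1 1 1 1 1 1
  R[2]: 1 1 1 1 2 2
  R[3]: 1 1 1 2 3 3
  R[4]: 1 1 2 3 4 4
  R[5]: 1 1 2 3 4 5
  R[6]: 1 2 3 4 5 6

second differences of R give the permutation w = (1, 5, 4, 3, 6, 2).

3 SE-corners of the 7-cell Rothe diagram give Ess(w):

[(2, 4, 1), (3, 3, 1), (5, 2, 1)]


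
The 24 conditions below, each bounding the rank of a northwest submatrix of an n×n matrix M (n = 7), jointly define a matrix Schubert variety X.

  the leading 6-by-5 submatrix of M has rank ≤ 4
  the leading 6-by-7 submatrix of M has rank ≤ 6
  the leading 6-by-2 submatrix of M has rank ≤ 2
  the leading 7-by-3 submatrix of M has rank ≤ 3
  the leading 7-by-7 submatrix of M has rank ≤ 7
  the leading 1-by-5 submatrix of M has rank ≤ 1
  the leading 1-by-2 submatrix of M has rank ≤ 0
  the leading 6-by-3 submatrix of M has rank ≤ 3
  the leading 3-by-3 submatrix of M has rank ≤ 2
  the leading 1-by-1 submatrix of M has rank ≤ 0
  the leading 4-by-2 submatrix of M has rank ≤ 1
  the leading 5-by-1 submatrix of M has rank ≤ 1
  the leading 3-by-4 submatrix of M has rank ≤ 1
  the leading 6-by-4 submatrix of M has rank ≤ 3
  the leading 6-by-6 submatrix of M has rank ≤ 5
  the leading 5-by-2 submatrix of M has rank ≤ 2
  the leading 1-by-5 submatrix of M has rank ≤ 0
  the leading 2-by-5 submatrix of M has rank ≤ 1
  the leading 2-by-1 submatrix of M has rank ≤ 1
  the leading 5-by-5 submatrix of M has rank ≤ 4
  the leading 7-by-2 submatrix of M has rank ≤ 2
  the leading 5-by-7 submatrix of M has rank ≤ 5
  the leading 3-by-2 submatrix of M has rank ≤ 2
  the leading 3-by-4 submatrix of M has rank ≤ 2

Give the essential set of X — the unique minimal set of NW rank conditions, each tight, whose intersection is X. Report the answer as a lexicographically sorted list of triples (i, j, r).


Computing R[i][j] = min implied NW-rank bound (n=7, 24 conditions):

  i=1: 0  0  0  0  0  1  1
  i=2: 1  1  1  1  1  2  2
  i=3: 1  1  1  1  2  3  3
  i=4: 1  1  2  2  3  4  4
  i=5: 1  2  3  3  4  5  5
  i=6: 1  2  3  3  4  5  6
  i=7: 1  2  3  4  5  6  7

second differences of R give the permutation w = (6, 1, 5, 3, 2, 7, 4).

4 SE-corners of the 10-cell Rothe diagram give Ess(w):

[(1, 5, 0), (3, 4, 1), (4, 2, 1), (6, 4, 3)]


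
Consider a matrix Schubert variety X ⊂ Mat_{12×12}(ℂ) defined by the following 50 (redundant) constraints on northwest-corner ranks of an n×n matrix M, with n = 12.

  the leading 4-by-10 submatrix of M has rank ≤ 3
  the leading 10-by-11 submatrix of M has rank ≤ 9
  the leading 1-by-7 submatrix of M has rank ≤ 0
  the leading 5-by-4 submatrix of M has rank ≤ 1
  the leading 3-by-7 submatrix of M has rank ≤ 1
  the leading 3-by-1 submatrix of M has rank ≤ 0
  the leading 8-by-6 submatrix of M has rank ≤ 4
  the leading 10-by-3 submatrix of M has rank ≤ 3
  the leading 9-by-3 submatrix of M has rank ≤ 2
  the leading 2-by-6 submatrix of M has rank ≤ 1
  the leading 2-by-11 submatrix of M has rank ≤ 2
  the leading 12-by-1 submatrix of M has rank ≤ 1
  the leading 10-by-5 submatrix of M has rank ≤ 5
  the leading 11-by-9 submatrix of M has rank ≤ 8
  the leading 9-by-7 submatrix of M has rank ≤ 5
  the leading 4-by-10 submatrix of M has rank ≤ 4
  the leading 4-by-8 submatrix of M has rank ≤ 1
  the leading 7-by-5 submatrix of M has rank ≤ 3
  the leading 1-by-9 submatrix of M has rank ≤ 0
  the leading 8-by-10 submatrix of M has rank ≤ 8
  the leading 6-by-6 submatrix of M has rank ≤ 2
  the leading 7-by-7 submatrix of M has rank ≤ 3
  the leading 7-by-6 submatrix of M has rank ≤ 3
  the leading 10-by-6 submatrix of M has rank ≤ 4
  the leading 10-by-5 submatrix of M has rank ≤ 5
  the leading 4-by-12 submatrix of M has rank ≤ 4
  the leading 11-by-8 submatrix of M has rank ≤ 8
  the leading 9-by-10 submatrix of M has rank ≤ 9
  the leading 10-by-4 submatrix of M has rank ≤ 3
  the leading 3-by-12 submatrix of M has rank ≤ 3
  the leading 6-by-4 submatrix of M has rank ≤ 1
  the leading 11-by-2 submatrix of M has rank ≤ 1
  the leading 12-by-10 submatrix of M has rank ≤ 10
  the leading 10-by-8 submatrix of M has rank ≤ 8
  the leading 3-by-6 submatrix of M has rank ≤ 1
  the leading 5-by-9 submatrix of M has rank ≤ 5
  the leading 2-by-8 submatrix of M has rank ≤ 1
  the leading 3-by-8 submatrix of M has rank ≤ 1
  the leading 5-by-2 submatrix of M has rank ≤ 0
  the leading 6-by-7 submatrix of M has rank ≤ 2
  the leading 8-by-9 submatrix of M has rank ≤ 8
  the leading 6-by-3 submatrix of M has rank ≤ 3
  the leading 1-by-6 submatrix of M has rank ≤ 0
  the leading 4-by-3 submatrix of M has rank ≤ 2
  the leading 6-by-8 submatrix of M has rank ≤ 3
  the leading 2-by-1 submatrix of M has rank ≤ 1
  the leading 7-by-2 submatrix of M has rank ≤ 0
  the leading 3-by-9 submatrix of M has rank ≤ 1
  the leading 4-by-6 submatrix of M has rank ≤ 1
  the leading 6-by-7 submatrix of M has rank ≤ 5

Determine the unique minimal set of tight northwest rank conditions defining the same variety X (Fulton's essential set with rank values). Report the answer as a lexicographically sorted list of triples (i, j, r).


Computing R[i][j] = min implied NW-rank bound (n=12, 50 conditions):

  i=1: 0 0 0 0 0 0 0 0 0 1 1 1
  i=2: 0 0 1 1 1 1 1 1 1 2 2 2
  i=3: 0 0 1 1 1 1 1 1 1 2 3 3
  i=4: 0 0 1 1 1 1 1 1 2 3 4 4
  i=5: 0 0 1 1 2 2 2 2 3 4 5 5
  i=6: 0 0 1 1 2 2 2 3 4 5 6 6
  i=7: 0 0 1 2 3 3 3 4 5 6 7 7
  i=8: 1 1 2 3 4 4 4 5 6 7 8 8
  i=9: 1 1 2 3 4 4 5 6 7 8 9 9
  i=10: 1 1 2 3 4 4 5 6 7 8 9 10
  i=11: 1 1 2 3 4 5 6 7 8 9 10 11
  i=12: 1 2 3 4 5 6 7 8 9 10 11 12

the unique w with this rank table is (10, 3, 11, 9, 5, 8, 4, 1, 7, 12, 6, 2).

Fulton essential set (8 of the 41 Rothe cells):

[(1, 9, 0), (3, 9, 1), (4, 8, 1), (6, 4, 1), (6, 7, 2), (7, 2, 0), (10, 6, 4), (11, 2, 1)]


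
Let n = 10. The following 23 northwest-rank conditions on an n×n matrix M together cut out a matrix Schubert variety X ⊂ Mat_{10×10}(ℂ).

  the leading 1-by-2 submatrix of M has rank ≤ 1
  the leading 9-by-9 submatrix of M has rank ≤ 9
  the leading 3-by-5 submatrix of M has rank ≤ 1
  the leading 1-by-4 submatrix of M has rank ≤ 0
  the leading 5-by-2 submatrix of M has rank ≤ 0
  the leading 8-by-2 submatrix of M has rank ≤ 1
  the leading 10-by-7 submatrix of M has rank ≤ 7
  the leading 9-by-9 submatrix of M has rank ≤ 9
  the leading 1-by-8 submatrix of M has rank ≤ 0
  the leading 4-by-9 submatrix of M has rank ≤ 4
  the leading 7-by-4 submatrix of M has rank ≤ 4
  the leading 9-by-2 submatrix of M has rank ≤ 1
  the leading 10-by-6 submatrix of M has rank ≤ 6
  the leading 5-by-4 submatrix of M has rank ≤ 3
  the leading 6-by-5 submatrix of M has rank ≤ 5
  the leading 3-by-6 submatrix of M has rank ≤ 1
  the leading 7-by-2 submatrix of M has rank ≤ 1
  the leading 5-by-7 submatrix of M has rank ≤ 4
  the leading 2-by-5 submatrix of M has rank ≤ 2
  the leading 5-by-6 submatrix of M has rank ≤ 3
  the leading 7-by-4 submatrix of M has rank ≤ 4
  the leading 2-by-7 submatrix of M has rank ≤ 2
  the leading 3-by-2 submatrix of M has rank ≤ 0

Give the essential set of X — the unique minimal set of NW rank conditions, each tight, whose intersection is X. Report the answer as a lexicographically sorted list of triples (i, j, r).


Reconstructing r_w from the 23 given conditions:

  row 1: 0 0 0 0 0 0 0 0 1 1
  row 2: 0 0 1 1 1 1 1 1 2 2
  row 3: 0 0 1 1 1 1 2 2 3 3
  row 4: 0 0 1 2 2 2 3 3 4 4
  row 5: 0 0 1 2 3 3 4 4 5 5
  row 6: 1 1 2 3 4 4 5 5 6 6
  row 7: 1 1 2 3 4 5 6 6 7 7
  row 8: 1 1 2 3 4 5 6 7 8 8
  row 9: 1 1 2 3 4 5 6 7 8 9
  row 10: 1 2 3 4 5 6 7 8 9 10

reading off 1-entries of Δ²R: w = (9, 3, 7, 4, 5, 1, 6, 8, 10, 2).

|D(w)|=22, |Ess(w)|=4:

[(1, 8, 0), (3, 6, 1), (5, 2, 0), (9, 2, 1)]


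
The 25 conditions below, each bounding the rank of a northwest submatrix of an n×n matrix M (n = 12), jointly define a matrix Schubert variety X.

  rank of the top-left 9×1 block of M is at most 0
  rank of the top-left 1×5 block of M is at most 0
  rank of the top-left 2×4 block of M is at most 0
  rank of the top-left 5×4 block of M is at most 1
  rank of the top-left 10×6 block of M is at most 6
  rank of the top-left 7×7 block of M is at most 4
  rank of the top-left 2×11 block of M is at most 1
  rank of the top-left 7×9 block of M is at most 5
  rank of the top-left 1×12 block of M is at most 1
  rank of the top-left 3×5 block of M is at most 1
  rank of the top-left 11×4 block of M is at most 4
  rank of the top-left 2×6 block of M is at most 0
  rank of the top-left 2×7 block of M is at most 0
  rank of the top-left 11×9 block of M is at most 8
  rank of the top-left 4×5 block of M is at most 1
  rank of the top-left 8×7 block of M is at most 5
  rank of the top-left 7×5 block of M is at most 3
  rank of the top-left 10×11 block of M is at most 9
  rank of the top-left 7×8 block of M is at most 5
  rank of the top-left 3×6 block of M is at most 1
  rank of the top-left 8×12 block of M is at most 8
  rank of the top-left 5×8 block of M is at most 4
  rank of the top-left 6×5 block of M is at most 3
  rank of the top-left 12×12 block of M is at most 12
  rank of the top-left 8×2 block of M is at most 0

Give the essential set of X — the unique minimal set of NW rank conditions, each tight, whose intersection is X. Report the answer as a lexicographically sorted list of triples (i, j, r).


Recovering R(i,j) via the rank-extension bound from the 25 conditions:

  0 0 0 0 0 0 0 1 1 1 1 1
  0 0 0 0 0 0 0 1 1 1 1 2
  0 0 1 1 1 1 1 2 2 2 2 3
  0 0 1 1 1 2 2 3 3 3 3 4
  0 0 1 1 2 3 3 4 4 4 4 5
  0 0 1 2 3 4 4 5 5 5 5 6
  0 0 1 2 3 4 4 5 5 6 6 7
  0 0 1 2 3 4 5 6 6 7 7 8
  0 1 2 3 4 5 6 7 7 8 8 9
  1 2 3 4 5 6 7 8 8 9 9 10
  1 2 3 4 5 6 7 8 8 9 10 11
  1 2 3 4 5 6 7 8 9 10 11 12

second differences of R give the permutation w = (8, 12, 3, 6, 5, 4, 10, 7, 2, 1, 11, 9).

Fulton essential set (9 of the 36 Rothe cells):

[(2, 7, 0), (2, 11, 1), (4, 5, 1), (5, 4, 1), (7, 7, 4), (7, 9, 5), (8, 2, 0), (9, 1, 0), (11, 9, 8)]


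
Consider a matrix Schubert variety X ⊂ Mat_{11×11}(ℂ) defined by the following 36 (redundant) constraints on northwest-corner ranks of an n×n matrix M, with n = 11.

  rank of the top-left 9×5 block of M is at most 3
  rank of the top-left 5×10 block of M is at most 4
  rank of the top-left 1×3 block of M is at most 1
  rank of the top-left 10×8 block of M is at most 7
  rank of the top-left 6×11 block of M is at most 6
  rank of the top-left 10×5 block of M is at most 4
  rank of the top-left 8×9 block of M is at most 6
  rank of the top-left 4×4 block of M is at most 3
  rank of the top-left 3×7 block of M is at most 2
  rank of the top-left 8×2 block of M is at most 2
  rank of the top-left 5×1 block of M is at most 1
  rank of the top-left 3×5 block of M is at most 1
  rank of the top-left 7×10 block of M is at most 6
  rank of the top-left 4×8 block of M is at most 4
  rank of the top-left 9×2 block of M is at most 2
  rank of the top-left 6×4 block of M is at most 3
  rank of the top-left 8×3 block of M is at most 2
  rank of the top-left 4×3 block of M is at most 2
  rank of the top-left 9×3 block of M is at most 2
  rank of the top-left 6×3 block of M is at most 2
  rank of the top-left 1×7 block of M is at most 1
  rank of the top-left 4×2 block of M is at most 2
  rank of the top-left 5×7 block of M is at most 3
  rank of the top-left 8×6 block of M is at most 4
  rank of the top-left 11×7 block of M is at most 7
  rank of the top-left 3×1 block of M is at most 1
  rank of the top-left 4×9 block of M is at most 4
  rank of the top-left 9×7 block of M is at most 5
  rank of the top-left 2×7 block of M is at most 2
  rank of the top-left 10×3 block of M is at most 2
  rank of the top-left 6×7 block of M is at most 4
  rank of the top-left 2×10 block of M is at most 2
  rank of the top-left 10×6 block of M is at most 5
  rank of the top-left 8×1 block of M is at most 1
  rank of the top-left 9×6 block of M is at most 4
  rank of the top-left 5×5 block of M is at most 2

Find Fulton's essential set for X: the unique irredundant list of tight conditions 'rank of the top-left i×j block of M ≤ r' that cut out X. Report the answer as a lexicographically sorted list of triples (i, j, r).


Reconstructing r_w from the 36 given conditions:

  R[1]: 1 | 1 | 1 | 1 | 1 | 1 | 1 | 1 | 1 | 1 | 1
  R[2]: 1 | 1 | 1 | 1 | 1 | 2 | 2 | 2 | 2 | 2 | 2
  R[3]: 1 | 1 | 1 | 1 | 1 | 2 | 2 | 3 | 3 | 3 | 3
  R[4]: 1 | 2 | 2 | 2 | 2 | 3 | 3 | 4 | 4 | 4 | 4
  R[5]: 1 | 2 | 2 | 2 | 2 | 3 | 3 | 4 | 4 | 4 | 5
  R[6]: 1 | 2 | 2 | 3 | 3 | 4 | 4 | 5 | 5 | 5 | 6
  R[7]: 1 | 2 | 2 | 3 | 3 | 4 | 5 | 6 | 6 | 6 | 7
  R[8]: 1 | 2 | 2 | 3 | 3 | 4 | 5 | 6 | 6 | 7 | 8
  R[9]: 1 | 2 | 2 | 3 | 3 | 4 | 5 | 6 | 7 | 8 | 9
  R[10]: 1 | 2 | 2 | 3 | 4 | 5 | 6 | 7 | 8 | 9 | 10
  R[11]: 1 | 2 | 3 | 4 | 5 | 6 | 7 | 8 | 9 | 10 | 11

second differences of R give the permutation w = (1, 6, 8, 2, 11, 4, 7, 10, 9, 5, 3).

ℓ(w)=24; the 8 essential cells (i,j,r):

[(3, 5, 1), (3, 7, 2), (5, 5, 2), (5, 7, 3), (5, 10, 4), (8, 9, 6), (9, 5, 3), (10, 3, 2)]


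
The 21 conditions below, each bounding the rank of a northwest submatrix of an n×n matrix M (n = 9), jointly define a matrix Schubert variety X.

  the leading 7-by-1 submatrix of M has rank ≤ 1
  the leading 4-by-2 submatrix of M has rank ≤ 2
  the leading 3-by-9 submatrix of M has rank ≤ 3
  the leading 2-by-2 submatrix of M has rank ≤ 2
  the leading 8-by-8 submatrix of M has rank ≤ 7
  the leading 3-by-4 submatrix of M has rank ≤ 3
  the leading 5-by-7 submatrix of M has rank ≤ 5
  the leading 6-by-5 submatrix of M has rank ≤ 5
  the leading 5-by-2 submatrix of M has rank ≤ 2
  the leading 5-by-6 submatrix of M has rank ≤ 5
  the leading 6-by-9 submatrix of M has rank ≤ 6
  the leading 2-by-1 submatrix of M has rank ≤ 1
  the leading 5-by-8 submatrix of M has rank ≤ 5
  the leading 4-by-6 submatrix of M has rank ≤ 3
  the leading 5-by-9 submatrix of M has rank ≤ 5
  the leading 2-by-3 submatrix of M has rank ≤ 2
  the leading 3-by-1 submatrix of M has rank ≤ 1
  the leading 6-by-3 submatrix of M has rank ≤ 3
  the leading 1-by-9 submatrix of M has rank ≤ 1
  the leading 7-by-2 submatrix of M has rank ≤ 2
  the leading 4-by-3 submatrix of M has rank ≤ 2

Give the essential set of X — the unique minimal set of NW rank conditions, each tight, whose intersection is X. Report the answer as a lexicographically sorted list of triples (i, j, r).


Reconstructing r_w from the 21 given conditions:

  1, 1, 1, 1, 1, 1, 1, 1, 1
  1, 2, 2, 2, 2, 2, 2, 2, 2
  1, 2, 2, 3, 3, 3, 3, 3, 3
  1, 2, 2, 3, 3, 3, 4, 4, 4
  1, 2, 3, 4, 4, 4, 5, 5, 5
  1, 2, 3, 4, 5, 5, 6, 6, 6
  1, 2, 3, 4, 5, 6, 7, 7, 7
  1, 2, 3, 4, 5, 6, 7, 7, 8
  1, 2, 3, 4, 5, 6, 7, 8, 9

second differences of R give the permutation w = (1, 2, 4, 7, 3, 5, 6, 9, 8).

|D(w)|=5, |Ess(w)|=3:

[(4, 3, 2), (4, 6, 3), (8, 8, 7)]


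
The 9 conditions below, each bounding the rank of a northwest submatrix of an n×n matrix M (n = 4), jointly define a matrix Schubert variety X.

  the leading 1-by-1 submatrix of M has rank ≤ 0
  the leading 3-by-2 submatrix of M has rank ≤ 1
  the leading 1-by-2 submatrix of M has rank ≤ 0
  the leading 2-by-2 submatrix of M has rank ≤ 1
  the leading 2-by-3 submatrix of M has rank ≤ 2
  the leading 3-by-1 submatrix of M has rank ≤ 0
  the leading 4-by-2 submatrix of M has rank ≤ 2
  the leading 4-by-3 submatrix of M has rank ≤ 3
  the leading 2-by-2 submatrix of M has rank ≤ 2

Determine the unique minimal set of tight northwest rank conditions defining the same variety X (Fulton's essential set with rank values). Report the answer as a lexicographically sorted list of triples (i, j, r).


The tightest implied rank at each (i,j), from the 9 conditions:

  0 | 0 | 1 | 1
  0 | 1 | 2 | 2
  0 | 1 | 2 | 3
  1 | 2 | 3 | 4

reading off 1-entries of Δ²R: w = (3, 2, 4, 1).

Rothe diagram D(w) (4 cells), 2 SE-corners (essential conditions):

[(1, 2, 0), (3, 1, 0)]


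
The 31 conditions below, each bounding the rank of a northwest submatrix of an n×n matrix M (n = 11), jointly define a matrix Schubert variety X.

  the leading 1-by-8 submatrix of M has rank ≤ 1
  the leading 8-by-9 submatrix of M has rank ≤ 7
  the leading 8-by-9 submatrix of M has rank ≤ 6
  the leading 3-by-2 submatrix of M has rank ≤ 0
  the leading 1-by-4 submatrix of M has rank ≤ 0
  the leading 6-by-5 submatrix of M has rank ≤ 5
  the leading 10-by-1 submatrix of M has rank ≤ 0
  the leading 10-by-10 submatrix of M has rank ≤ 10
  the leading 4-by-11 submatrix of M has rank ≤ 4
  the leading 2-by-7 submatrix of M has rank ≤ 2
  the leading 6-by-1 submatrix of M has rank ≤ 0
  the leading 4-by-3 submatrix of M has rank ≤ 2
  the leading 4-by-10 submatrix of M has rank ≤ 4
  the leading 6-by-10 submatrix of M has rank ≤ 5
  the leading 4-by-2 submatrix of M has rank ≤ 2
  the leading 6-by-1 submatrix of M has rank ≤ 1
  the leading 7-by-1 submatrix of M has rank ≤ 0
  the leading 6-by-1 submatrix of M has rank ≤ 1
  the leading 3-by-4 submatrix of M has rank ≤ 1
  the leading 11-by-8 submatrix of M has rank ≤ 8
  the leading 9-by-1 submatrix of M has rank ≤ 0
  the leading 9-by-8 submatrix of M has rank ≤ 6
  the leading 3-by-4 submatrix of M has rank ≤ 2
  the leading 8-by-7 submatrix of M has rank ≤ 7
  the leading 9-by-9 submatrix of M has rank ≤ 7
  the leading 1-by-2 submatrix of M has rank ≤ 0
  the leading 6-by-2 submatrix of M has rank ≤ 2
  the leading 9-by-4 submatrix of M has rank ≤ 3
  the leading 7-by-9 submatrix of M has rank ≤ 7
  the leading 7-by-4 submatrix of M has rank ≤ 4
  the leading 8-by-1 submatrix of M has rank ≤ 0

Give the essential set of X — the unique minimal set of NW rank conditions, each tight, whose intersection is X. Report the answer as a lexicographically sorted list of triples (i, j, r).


Propagating the 31 rank bounds to every northwest block:

  i=1: 0 0 0 0 1 1 1 1 1 1 1
  i=2: 0 0 1 1 2 2 2 2 2 2 2
  i=3: 0 0 1 1 2 3 3 3 3 3 3
  i=4: 0 1 2 2 3 4 4 4 4 4 4
  i=5: 0 1 2 3 4 5 5 5 5 5 5
  i=6: 0 1 2 3 4 5 5 5 5 5 6
  i=7: 0 1 2 3 4 5 6 6 6 6 7
  i=8: 0 1 2 3 4 5 6 6 6 7 8
  i=9: 0 1 2 3 4 5 6 6 7 8 9
  i=10: 0 1 2 3 4 5 6 7 8 9 10
  i=11: 1 2 3 4 5 6 7 8 9 10 11

giving w = (5, 3, 6, 2, 4, 11, 7, 10, 9, 8, 1) via Δ²R.

ℓ(w)=23; the 7 essential cells (i,j,r):

[(1, 4, 0), (3, 2, 0), (3, 4, 1), (6, 10, 5), (8, 9, 6), (9, 8, 6), (10, 1, 0)]


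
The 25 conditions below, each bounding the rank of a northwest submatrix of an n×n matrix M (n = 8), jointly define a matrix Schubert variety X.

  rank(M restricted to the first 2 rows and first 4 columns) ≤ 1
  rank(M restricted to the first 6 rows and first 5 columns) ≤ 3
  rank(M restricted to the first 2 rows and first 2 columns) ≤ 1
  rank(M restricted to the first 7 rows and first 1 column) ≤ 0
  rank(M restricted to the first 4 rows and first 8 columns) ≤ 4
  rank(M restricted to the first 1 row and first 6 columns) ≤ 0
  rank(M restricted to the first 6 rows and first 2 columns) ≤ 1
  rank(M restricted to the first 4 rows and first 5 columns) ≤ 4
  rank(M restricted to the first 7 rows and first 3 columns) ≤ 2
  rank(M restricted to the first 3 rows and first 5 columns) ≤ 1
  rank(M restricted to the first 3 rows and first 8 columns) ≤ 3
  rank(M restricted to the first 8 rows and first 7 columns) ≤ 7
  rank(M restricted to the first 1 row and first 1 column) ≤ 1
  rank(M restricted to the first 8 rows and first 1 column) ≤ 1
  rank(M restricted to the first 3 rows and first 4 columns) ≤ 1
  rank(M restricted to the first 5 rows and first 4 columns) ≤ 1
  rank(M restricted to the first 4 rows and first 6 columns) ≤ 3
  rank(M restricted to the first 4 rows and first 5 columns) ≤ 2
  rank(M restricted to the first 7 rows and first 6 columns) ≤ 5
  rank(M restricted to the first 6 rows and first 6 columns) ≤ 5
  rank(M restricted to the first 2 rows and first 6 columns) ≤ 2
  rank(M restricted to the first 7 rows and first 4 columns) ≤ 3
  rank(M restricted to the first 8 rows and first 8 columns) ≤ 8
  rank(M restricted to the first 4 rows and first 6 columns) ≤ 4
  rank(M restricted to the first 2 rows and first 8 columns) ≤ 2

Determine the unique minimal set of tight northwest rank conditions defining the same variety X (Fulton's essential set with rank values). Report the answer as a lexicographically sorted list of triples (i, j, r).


Propagating the 25 rank bounds to every northwest block:

  R[1]: 0 | 0 | 0 | 0 | 0 | 0 | 1 | 1
  R[2]: 0 | 1 | 1 | 1 | 1 | 1 | 2 | 2
  R[3]: 0 | 1 | 1 | 1 | 1 | 2 | 3 | 3
  R[4]: 0 | 1 | 1 | 1 | 2 | 3 | 4 | 4
  R[5]: 0 | 1 | 1 | 1 | 2 | 3 | 4 | 5
  R[6]: 0 | 1 | 2 | 2 | 3 | 4 | 5 | 6
  R[7]: 0 | 1 | 2 | 3 | 4 | 5 | 6 | 7
  R[8]: 1 | 2 | 3 | 4 | 5 | 6 | 7 | 8

hence w(1..8) = (7, 2, 6, 5, 8, 3, 4, 1).

D(w) has 19 cells with 4 SE-corners; essential set:

[(1, 6, 0), (3, 5, 1), (5, 4, 1), (7, 1, 0)]


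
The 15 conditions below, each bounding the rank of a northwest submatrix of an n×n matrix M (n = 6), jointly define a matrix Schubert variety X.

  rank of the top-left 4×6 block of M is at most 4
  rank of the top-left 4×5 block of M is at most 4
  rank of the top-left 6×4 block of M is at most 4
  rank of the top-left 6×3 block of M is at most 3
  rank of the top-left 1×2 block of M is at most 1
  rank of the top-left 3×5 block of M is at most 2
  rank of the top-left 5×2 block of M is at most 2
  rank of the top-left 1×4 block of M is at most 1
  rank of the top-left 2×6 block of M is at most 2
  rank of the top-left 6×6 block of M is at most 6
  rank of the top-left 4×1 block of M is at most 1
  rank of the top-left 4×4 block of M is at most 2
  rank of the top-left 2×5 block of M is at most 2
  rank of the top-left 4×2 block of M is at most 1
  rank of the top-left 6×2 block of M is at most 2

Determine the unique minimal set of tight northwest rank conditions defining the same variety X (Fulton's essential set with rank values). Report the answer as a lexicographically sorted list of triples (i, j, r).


Reconstructing r_w from the 15 given conditions:

  R[1]: 1 1 1 1 1 1
  R[2]: 1 1 2 2 2 2
  R[3]: 1 1 2 2 2 3
  R[4]: 1 1 2 2 3 4
  R[5]: 1 2 3 3 4 5
  R[6]: 1 2 3 4 5 6

so w = (1, 3, 6, 5, 2, 4).

3 SE-corners of the 6-cell Rothe diagram give Ess(w):

[(3, 5, 2), (4, 2, 1), (4, 4, 2)]


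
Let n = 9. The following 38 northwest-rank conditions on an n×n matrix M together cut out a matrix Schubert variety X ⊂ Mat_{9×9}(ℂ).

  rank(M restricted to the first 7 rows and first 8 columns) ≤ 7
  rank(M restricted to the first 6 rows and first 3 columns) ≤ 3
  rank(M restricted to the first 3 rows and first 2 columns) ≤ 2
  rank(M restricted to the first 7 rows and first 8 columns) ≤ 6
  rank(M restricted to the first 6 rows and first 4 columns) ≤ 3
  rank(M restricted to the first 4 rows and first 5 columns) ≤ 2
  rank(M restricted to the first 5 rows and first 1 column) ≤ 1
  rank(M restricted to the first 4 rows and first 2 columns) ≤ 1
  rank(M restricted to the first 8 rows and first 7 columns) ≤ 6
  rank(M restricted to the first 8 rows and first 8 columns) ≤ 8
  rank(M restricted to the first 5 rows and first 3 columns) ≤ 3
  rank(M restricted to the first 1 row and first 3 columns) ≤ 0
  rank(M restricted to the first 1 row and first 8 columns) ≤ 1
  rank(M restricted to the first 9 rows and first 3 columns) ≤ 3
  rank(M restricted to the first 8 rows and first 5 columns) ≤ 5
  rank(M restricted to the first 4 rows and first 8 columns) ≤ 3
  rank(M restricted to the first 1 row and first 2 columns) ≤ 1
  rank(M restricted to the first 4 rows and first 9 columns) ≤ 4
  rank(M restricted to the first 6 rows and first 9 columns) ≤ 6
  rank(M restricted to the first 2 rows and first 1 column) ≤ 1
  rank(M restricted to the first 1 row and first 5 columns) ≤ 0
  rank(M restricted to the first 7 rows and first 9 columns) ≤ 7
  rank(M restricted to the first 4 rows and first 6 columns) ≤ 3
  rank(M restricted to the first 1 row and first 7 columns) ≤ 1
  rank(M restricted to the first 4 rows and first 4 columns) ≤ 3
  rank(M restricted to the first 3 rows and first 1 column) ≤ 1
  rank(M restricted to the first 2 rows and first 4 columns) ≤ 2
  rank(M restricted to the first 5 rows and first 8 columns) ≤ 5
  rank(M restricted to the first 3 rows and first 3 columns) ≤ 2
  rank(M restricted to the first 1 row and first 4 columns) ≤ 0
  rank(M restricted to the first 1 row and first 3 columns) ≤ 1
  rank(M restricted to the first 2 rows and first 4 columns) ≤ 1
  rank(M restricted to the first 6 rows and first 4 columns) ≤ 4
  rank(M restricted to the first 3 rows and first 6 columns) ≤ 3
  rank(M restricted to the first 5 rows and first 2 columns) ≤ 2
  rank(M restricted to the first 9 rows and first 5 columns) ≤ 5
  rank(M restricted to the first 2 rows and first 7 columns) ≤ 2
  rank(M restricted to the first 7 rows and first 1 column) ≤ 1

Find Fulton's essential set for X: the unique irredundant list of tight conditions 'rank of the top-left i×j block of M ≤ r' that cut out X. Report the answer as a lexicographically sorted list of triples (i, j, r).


Recovering R(i,j) via the rank-extension bound from the 38 conditions:

  row 1: 0  0  0  0  0  1  1  1  1
  row 2: 1  1  1  1  1  2  2  2  2
  row 3: 1  1  2  2  2  3  3  3  3
  row 4: 1  1  2  2  2  3  3  3  4
  row 5: 1  2  3  3  3  4  4  4  5
  row 6: 1  2  3  3  4  5  5  5  6
  row 7: 1  2  3  4  5  6  6  6  7
  row 8: 1  2  3  4  5  6  6  7  8
  row 9: 1  2  3  4  5  6  7  8  9

so w = (6, 1, 3, 9, 2, 5, 4, 8, 7).

6 SE-corners of the 13-cell Rothe diagram give Ess(w):

[(1, 5, 0), (4, 2, 1), (4, 5, 2), (4, 8, 3), (6, 4, 3), (8, 7, 6)]


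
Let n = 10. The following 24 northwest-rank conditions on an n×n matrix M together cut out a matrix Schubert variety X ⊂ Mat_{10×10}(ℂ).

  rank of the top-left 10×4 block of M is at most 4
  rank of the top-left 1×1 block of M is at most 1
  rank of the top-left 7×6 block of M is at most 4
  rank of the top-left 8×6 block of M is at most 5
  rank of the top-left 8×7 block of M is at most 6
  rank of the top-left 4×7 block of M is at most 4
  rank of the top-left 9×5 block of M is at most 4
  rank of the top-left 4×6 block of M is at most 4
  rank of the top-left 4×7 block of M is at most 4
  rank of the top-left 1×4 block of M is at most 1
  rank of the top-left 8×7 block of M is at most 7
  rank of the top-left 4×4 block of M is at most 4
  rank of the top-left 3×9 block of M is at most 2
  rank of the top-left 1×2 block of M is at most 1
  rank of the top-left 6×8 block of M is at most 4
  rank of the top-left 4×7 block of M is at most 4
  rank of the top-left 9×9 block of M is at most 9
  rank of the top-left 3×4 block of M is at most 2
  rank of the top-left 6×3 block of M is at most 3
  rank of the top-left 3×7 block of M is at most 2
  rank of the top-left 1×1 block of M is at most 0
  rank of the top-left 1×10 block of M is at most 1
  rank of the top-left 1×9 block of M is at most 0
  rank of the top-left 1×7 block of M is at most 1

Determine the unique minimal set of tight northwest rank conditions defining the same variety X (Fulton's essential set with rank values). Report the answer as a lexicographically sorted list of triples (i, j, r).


Rank table r_w(10×10) implied by the 24 constraints:

  i=1: 0, 0, 0, 0, 0, 0, 0, 0, 0, 1
  i=2: 1, 1, 1, 1, 1, 1, 1, 1, 1, 2
  i=3: 1, 2, 2, 2, 2, 2, 2, 2, 2, 3
  i=4: 1, 2, 3, 3, 3, 3, 3, 3, 3, 4
  i=5: 1, 2, 3, 4, 4, 4, 4, 4, 4, 5
  i=6: 1, 2, 3, 4, 4, 4, 4, 4, 5, 6
  i=7: 1, 2, 3, 4, 4, 4, 5, 5, 6, 7
  i=8: 1, 2, 3, 4, 4, 5, 6, 6, 7, 8
  i=9: 1, 2, 3, 4, 4, 5, 6, 7, 8, 9
  i=10: 1, 2, 3, 4, 5, 6, 7, 8, 9, 10

so w = (10, 1, 2, 3, 4, 9, 7, 6, 8, 5).

Fulton essential set (4 of the 17 Rothe cells):

[(1, 9, 0), (6, 8, 4), (7, 6, 4), (9, 5, 4)]


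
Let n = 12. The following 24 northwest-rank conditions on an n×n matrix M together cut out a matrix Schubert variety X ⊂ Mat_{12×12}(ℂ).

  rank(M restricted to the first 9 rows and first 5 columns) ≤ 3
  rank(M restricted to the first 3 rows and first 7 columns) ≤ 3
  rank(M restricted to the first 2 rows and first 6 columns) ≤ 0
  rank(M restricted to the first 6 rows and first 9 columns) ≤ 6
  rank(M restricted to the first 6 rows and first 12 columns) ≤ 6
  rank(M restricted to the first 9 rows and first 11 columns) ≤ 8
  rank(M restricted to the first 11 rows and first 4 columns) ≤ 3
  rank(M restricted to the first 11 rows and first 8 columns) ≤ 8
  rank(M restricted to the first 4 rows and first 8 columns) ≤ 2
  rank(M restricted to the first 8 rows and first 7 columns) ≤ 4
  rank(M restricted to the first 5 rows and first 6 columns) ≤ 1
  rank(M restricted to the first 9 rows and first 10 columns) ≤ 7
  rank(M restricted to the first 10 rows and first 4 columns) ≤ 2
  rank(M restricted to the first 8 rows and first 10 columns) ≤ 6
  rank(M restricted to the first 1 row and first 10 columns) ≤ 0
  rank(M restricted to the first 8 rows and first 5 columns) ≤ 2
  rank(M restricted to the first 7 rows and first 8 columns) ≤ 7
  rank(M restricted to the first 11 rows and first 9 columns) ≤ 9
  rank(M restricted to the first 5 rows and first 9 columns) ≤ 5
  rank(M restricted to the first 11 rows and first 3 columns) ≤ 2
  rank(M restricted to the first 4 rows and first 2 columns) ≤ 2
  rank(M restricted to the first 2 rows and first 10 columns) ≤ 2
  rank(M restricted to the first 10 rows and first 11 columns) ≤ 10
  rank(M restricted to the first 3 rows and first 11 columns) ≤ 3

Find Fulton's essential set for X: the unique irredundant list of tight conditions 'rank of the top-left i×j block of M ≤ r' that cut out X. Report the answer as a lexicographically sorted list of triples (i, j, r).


The tightest implied rank at each (i,j), from the 24 conditions:

  i=1: 0 | 0 | 0 | 0 | 0 | 0 | 0 | 0 | 0 | 0 | 1 | 1
  i=2: 0 | 0 | 0 | 0 | 0 | 0 | 1 | 1 | 1 | 1 | 2 | 2
  i=3: 1 | 1 | 1 | 1 | 1 | 1 | 2 | 2 | 2 | 2 | 3 | 3
  i=4: 1 | 1 | 1 | 1 | 1 | 1 | 2 | 2 | 3 | 3 | 4 | 4
  i=5: 1 | 1 | 1 | 1 | 1 | 1 | 2 | 3 | 4 | 4 | 5 | 5
  i=6: 1 | 2 | 2 | 2 | 2 | 2 | 3 | 4 | 5 | 5 | 6 | 6
  i=7: 1 | 2 | 2 | 2 | 2 | 3 | 4 | 5 | 6 | 6 | 7 | 7
  i=8: 1 | 2 | 2 | 2 | 2 | 3 | 4 | 5 | 6 | 6 | 7 | 8
  i=9: 1 | 2 | 2 | 2 | 3 | 4 | 5 | 6 | 7 | 7 | 8 | 9
  i=10: 1 | 2 | 2 | 2 | 3 | 4 | 5 | 6 | 7 | 8 | 9 | 10
  i=11: 1 | 2 | 2 | 3 | 4 | 5 | 6 | 7 | 8 | 9 | 10 | 11
  i=12: 1 | 2 | 3 | 4 | 5 | 6 | 7 | 8 | 9 | 10 | 11 | 12

so w = (11, 7, 1, 9, 8, 2, 6, 12, 5, 10, 4, 3).

|D(w)|=39, |Ess(w)|=8:

[(1, 10, 0), (2, 6, 0), (4, 8, 2), (5, 6, 1), (8, 5, 2), (8, 10, 6), (10, 4, 2), (11, 3, 2)]


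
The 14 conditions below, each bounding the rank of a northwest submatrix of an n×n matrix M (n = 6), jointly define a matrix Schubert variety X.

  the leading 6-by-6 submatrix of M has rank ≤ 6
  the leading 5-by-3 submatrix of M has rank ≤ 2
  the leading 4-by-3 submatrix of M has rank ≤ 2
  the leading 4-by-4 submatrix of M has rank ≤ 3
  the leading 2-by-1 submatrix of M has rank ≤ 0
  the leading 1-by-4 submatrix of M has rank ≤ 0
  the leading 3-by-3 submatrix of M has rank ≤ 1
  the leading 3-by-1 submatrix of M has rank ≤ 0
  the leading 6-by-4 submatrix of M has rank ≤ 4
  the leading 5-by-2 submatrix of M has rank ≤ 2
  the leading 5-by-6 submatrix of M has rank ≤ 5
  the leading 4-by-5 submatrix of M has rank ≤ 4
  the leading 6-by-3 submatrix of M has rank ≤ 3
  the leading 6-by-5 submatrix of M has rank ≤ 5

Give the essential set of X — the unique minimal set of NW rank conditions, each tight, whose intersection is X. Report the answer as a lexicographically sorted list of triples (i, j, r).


Reconstructing r_w from the 14 given conditions:

  R[1]: 0, 0, 0, 0, 1, 1
  R[2]: 0, 1, 1, 1, 2, 2
  R[3]: 0, 1, 1, 2, 3, 3
  R[4]: 1, 2, 2, 3, 4, 4
  R[5]: 1, 2, 2, 3, 4, 5
  R[6]: 1, 2, 3, 4, 5, 6

so w = (5, 2, 4, 1, 6, 3).

Fulton essential set (4 of the 8 Rothe cells):

[(1, 4, 0), (3, 1, 0), (3, 3, 1), (5, 3, 2)]
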